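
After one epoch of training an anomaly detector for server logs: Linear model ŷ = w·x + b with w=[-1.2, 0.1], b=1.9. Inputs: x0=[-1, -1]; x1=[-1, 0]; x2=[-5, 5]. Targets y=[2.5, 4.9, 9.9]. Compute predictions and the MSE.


ŷ0 = (-1.2)·(-1) + (0.1)·(-1) + 1.9 = 3.0
ŷ1 = (-1.2)·(-1) + (0.1)·(0) + 1.9 = 3.1
ŷ2 = (-1.2)·(-5) + (0.1)·(5) + 1.9 = 8.4
errors² = [0.25, 3.24, 2.25]
MSE = 5.7400/3 = 1.9133

1.9133


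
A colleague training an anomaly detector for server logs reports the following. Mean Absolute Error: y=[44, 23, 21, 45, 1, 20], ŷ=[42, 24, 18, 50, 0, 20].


Absolute errors: |44-42|=2, |23-24|=1, |21-18|=3, |45-50|=5, |1-0|=1, |20-20|=0
Sum = 12
MAE = 12/6 = 2

2


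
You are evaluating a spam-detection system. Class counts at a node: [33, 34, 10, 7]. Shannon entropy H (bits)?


Probabilities: [33/84, 34/84, 10/84, 7/84] ≈ [0.3929, 0.4048, 0.119, 0.0833]
H = -((33/84)·log₂(33/84) + (34/84)·log₂(34/84) + (10/84)·log₂(10/84) + (7/84)·log₂(7/84))
  = 1.722 bits

1.722 bits


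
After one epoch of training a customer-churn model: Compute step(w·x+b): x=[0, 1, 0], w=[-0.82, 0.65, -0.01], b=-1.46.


z = (0)·(-0.82) + (1)·(0.65) + (0)·(-0.01) - 1.46
  = -0.81
step(z) = 0 (z<0)

0


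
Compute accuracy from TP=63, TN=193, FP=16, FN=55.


Accuracy = (TP+TN)/(TP+TN+FP+FN)
= (63+193)/(327)
= 256/327 = 78.29%

78.29%


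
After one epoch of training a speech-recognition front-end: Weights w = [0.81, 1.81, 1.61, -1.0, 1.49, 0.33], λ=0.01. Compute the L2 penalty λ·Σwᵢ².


‖w‖₂² = (0.81)² + (1.81)² + (1.61)² + (-1.0)² + (1.49)² + (0.33)²
     = 0.6561 + 3.2761 + 2.5921 + 1 + 2.2201 + 0.1089
     = 9.8533
λ·‖w‖₂² = 0.01·9.8533 = 0.098533

0.098533


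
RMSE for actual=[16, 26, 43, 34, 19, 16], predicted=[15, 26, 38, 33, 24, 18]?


MSE = 56/6 = 9.3333
RMSE = √(56/6) = 3.0551

3.0551


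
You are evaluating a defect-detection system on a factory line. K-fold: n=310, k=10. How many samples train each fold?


Fold size = 310/10 = 31
Training per fold = 310 - 31 = 279

279


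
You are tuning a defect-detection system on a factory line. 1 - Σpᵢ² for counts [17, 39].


Probabilities: [17/56, 39/56] ≈ [0.3036, 0.6964]
Σpᵢ² = (289 + 1521)/56² = 1810/3136
Gini = 1 - Σpᵢ² = 1 - 1810/3136 = 0.4228

0.4228


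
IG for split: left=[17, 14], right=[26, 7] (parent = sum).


Parent = [43, 21], H_parent = 0.913
H_left = 0.9932 (n=31), H_right = 0.7455 (n=33)
H_children = (31/64)·0.9932 + (33/64)·0.7455 = 0.8655
IG = 0.913 - 0.8655 = 0.0475

0.0475


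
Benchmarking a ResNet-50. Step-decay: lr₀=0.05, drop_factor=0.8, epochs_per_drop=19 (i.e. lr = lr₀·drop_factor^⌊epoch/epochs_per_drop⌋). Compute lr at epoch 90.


n_drops = ⌊90/19⌋ = 4
lr = 0.05·0.8^4 = 0.05·0.4096 = 0.02048

0.02048


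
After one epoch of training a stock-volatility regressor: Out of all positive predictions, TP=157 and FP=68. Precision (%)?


Precision = TP/(TP+FP)
= 157/(157+68)
= 157/225 = 69.78%

69.78%


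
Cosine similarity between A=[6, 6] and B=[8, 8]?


A·B = 6·8 + 6·8 = 96
‖A‖ = √72 = 8.4853, ‖B‖ = √128 = 11.3137
cos = 96/(√72·√128) = 96/√9216 = 1.0

1.0


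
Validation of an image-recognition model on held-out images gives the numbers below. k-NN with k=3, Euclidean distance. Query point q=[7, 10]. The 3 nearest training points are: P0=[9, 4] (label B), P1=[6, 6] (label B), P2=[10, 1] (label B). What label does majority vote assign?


d(q,P0) = 6.3246  (label B)
d(q,P1) = 4.1231  (label B)
d(q,P2) = 9.4868  (label B)
Votes: A=0, B=3
Majority → B

B


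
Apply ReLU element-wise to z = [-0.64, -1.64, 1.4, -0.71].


ReLU(-0.64) = max(0, -0.64) = 0.0
ReLU(-1.64) = max(0, -1.64) = 0.0
ReLU(1.4) = max(0, 1.4) = 1.4
ReLU(-0.71) = max(0, -0.71) = 0.0
result = [0.0, 0.0, 1.4, 0.0]

[0.0, 0.0, 1.4, 0.0]


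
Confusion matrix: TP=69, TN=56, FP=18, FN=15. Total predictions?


Total = TP + TN + FP + FN
= 69 + 56 + 18 + 15
= 158
(Predicted positive: 87, predicted negative: 71)

158


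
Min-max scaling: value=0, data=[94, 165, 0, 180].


min=0, max=180
(0-0)/(180-0) = 0/180 = 0.0

0.0


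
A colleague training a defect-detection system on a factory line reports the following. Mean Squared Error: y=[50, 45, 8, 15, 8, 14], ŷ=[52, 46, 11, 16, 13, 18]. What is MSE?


Squared errors: (50-52)²=4, (45-46)²=1, (8-11)²=9, (15-16)²=1, (8-13)²=25, (14-18)²=16
Sum = 56
MSE = 56/6 = 28/3

28/3


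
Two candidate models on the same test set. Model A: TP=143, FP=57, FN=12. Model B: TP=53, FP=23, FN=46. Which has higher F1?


Model A: P=143/200=0.715, R=143/155=0.9226, F1=2PR/(P+R)=2TP/(2TP+FP+FN)=286/355=0.8056
Model B: P=53/76=0.6974, R=53/99=0.5354, F1=2PR/(P+R)=2TP/(2TP+FP+FN)=106/175=0.6057
0.8056 > 0.6057 → Model A

Model A


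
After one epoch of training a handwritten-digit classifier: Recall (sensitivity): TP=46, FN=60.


Recall = TP/(TP+FN)
= 46/(46+60)
= 46/106 = 43.4%

43.4%


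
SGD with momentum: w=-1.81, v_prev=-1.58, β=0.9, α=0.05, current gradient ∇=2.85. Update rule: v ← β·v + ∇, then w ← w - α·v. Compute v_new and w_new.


v_new = 0.9·-1.58 + 2.85 = -1.422 + 2.85 = 1.428
w_new = -1.81 - 0.05·1.428 = -1.81 - 0.0714 = -1.8814

v_new=1.428, w_new=-1.8814


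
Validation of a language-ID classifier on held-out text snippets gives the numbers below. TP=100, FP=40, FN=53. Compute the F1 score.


Precision = 100/140 = 0.7143
Recall = 100/153 = 0.6536
F1 = 2·P·R/(P+R) = 2·TP/(2·TP+FP+FN) = 200/(200+40+53) = 200/293 = 0.6826

0.6826


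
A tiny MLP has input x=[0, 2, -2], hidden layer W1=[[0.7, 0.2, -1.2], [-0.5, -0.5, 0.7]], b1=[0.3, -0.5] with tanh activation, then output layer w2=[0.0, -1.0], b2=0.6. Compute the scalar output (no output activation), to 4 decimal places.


z1[0] = (0.7)·(0) + (0.2)·(2) + (-1.2)·(-2) + 0.3 = 3.1
z1[1] = (-0.5)·(0) + (-0.5)·(2) + (0.7)·(-2) - 0.5 = -2.9
h = tanh(z1) = [0.9959, -0.994]
output = (0.0)·(0.9959) + (-1.0)·(-0.994) + 0.6 = 1.594

1.594


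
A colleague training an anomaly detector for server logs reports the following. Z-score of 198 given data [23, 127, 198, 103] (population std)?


μ = 112.75, σ = 62.4915
z = (198 - 112.75)/62.4915 = 1.3642

1.3642


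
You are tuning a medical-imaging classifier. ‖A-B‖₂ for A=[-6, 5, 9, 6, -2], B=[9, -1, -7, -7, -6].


d = √((-6-9)² + (5+ 1)² + (9+ 7)² + (6+ 7)² + (-2+ 6)²)
  = √(225 + 36 + 256 + 169 + 16)
  = √702 = 26.4953

26.4953


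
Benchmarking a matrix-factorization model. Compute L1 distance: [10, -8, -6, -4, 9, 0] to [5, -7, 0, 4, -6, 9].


d = |10-5| + |-8+ 7| + |-6-0| + |-4-4| + |9+ 6| + |0-9|
  = 5 + 1 + 6 + 8 + 15 + 9
  = 44

44


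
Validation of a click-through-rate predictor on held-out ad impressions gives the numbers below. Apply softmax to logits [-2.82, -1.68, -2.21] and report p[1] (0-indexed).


Exponentials: e^-2.82=0.0596, e^-1.68=0.1864, e^-2.21=0.1097
Sum = 0.3557
Softmax = [0.1676, 0.524, 0.3084]
p[1] = 0.1864/0.3557 = 0.524

0.524


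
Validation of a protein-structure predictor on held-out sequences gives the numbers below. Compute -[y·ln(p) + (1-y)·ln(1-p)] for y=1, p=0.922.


BCE = -[y·ln(p) + (1-y)·ln(1-p)]
= -1·ln(0.922) - 0
= -ln(0.922) = 0.0812

0.0812


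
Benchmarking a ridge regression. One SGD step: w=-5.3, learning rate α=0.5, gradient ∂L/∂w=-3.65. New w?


w_new = w - α·∇
= -5.3 - 0.5·-3.65
= -5.3 + 1.825
= -3.475

-3.475


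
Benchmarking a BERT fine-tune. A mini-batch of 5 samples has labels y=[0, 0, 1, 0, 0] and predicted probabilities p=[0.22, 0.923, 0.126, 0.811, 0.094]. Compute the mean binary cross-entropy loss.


L[0] = -ln(1-0.22) = -ln(0.78) = 0.2485
L[1] = -ln(1-0.923) = -ln(0.077) = 2.5639
L[2] = -ln(0.126) = 2.0715
L[3] = -ln(1-0.811) = -ln(0.189) = 1.666
L[4] = -ln(1-0.094) = -ln(0.906) = 0.0987
mean = (0.2485 + 2.5639 + 2.0715 + 1.666 + 0.0987)/5 = 1.3297

1.3297


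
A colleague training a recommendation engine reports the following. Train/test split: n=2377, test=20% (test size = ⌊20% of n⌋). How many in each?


Test = ⌊2377·20/100⌋ = 475
Train = 2377 - 475 = 1902

Train: 1902, Test: 475


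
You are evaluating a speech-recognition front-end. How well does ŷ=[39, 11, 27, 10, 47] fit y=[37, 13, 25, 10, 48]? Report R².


ȳ = 26.6
SS_res = Σ(y-ŷ)² = 13
SS_tot = Σ(y-ȳ)² = 1029.2
R² = 1 - SS_res/SS_tot = 1 - 0.0126 = 0.9874

0.9874


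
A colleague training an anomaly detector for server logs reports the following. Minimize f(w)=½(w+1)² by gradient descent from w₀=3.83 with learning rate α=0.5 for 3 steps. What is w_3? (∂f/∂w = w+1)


step 1: grad = 3.83+1 = 4.83; w = 3.83 - 0.5·(4.83) = 1.415
step 2: grad = 1.415+1 = 2.415; w = 1.415 - 0.5·(2.415) = 0.2075
step 3: grad = 0.2075+1 = 1.2075; w = 0.2075 - 0.5·(1.2075) = -0.39625

-0.39625


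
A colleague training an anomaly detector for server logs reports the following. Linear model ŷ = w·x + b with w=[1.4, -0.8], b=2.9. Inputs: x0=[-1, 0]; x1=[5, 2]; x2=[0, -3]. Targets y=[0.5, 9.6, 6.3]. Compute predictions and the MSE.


ŷ0 = (1.4)·(-1) + (-0.8)·(0) + 2.9 = 1.5
ŷ1 = (1.4)·(5) + (-0.8)·(2) + 2.9 = 8.3
ŷ2 = (1.4)·(0) + (-0.8)·(-3) + 2.9 = 5.3
errors² = [1.0, 1.69, 1.0]
MSE = 3.6900/3 = 1.23

1.23


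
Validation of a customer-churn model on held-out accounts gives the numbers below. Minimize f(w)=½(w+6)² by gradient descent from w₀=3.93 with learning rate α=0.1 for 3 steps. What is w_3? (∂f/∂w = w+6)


step 1: grad = 3.93+6 = 9.93; w = 3.93 - 0.1·(9.93) = 2.937
step 2: grad = 2.937+6 = 8.937; w = 2.937 - 0.1·(8.937) = 2.0433
step 3: grad = 2.0433+6 = 8.0433; w = 2.0433 - 0.1·(8.0433) = 1.23897

1.23897


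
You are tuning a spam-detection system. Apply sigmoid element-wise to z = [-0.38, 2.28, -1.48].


σ(-0.38) = 1/(1+e^0.38) = 0.4061
σ(2.28) = 1/(1+e^-2.28) = 0.9072
σ(-1.48) = 1/(1+e^1.48) = 0.1854
result = [0.4061, 0.9072, 0.1854]

[0.4061, 0.9072, 0.1854]


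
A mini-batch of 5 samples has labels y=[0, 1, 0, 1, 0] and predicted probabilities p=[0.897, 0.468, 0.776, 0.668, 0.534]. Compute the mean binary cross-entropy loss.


L[0] = -ln(1-0.897) = -ln(0.103) = 2.273
L[1] = -ln(0.468) = 0.7593
L[2] = -ln(1-0.776) = -ln(0.224) = 1.4961
L[3] = -ln(0.668) = 0.4035
L[4] = -ln(1-0.534) = -ln(0.466) = 0.7636
mean = (2.273 + 0.7593 + 1.4961 + 0.4035 + 0.7636)/5 = 1.1391

1.1391


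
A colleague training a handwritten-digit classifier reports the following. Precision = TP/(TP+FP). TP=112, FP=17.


Precision = TP/(TP+FP)
= 112/(112+17)
= 112/129 = 86.82%

86.82%


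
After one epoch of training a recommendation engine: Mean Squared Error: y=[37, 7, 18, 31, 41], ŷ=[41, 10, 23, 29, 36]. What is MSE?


Squared errors: (37-41)²=16, (7-10)²=9, (18-23)²=25, (31-29)²=4, (41-36)²=25
Sum = 79
MSE = 79/5 = 79/5

79/5


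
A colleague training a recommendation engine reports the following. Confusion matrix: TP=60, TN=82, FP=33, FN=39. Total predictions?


Total = TP + TN + FP + FN
= 60 + 82 + 33 + 39
= 214
(Predicted positive: 93, predicted negative: 121)

214


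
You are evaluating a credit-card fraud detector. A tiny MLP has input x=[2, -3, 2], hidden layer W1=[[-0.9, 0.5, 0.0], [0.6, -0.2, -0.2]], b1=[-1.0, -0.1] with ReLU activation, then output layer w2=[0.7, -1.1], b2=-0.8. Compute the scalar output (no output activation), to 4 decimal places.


z1[0] = (-0.9)·(2) + (0.5)·(-3) + (0.0)·(2) - 1.0 = -4.3
z1[1] = (0.6)·(2) + (-0.2)·(-3) + (-0.2)·(2) - 0.1 = 1.3
h = ReLU(z1) = [0.0, 1.3]
output = (0.7)·(0.0) + (-1.1)·(1.3) - 0.8 = -2.23

-2.23


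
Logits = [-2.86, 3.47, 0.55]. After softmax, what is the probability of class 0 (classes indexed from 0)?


Exponentials: e^-2.86=0.0573, e^3.47=32.1367, e^0.55=1.7333
Sum = 33.9273
Softmax = [0.0017, 0.9472, 0.0511]
p[0] = 0.0573/33.9273 = 0.0017

0.0017


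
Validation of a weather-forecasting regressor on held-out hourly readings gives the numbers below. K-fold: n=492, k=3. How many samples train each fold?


Fold size = 492/3 = 164
Training per fold = 492 - 164 = 328

328


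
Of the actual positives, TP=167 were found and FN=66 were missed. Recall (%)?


Recall = TP/(TP+FN)
= 167/(167+66)
= 167/233 = 71.67%

71.67%


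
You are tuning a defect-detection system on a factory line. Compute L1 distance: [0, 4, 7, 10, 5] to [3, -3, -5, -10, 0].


d = |0-3| + |4+ 3| + |7+ 5| + |10+ 10| + |5-0|
  = 3 + 7 + 12 + 20 + 5
  = 47

47


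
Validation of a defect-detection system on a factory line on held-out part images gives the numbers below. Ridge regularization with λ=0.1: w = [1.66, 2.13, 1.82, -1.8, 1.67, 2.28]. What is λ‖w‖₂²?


‖w‖₂² = (1.66)² + (2.13)² + (1.82)² + (-1.8)² + (1.67)² + (2.28)²
     = 2.7556 + 4.5369 + 3.3124 + 3.24 + 2.7889 + 5.1984
     = 21.8322
λ·‖w‖₂² = 0.1·21.8322 = 2.18322

2.18322


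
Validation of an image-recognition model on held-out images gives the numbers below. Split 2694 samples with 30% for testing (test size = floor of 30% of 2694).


Test = ⌊2694·30/100⌋ = 808
Train = 2694 - 808 = 1886

Train: 1886, Test: 808


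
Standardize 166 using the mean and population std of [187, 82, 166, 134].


μ = 142.25, σ = 39.5751
z = (166 - 142.25)/39.5751 = 0.6001

0.6001


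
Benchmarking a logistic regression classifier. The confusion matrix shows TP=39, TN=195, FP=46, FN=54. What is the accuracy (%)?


Accuracy = (TP+TN)/(TP+TN+FP+FN)
= (39+195)/(334)
= 234/334 = 70.06%

70.06%


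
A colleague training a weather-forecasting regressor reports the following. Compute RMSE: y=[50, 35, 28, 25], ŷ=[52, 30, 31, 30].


MSE = 63/4 = 15.75
RMSE = √(63/4) = 3.9686

3.9686


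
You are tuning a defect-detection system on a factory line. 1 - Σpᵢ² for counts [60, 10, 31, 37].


Probabilities: [60/138, 10/138, 31/138, 37/138] ≈ [0.4348, 0.0725, 0.2246, 0.2681]
Σpᵢ² = (3600 + 100 + 961 + 1369)/138² = 6030/19044
Gini = 1 - Σpᵢ² = 1 - 6030/19044 = 0.6834

0.6834


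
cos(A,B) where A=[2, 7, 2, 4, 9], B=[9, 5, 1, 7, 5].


A·B = 2·9 + 7·5 + 2·1 + 4·7 + 9·5 = 128
‖A‖ = √154 = 12.4097, ‖B‖ = √181 = 13.4536
cos = 128/(√154·√181) = 128/√27874 = 0.7667

0.7667


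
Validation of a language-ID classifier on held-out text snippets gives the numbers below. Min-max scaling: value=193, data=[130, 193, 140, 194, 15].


min=15, max=194
(193-15)/(194-15) = 178/179 = 0.9944

0.9944


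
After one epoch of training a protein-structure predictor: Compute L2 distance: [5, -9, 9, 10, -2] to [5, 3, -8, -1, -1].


d = √((5-5)² + (-9-3)² + (9+ 8)² + (10+ 1)² + (-2+ 1)²)
  = √(0 + 144 + 289 + 121 + 1)
  = √555 = 23.5584

23.5584


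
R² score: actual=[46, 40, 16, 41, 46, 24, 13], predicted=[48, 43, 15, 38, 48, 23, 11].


ȳ = 32.2857
SS_res = Σ(y-ŷ)² = 32
SS_tot = Σ(y-ȳ)² = 1217.43
R² = 1 - SS_res/SS_tot = 1 - 0.0263 = 0.9737

0.9737


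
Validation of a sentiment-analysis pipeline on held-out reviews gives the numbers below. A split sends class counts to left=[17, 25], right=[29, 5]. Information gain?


Parent = [46, 30], H_parent = 0.9678
H_left = 0.9737 (n=42), H_right = 0.6024 (n=34)
H_children = (42/76)·0.9737 + (34/76)·0.6024 = 0.8076
IG = 0.9678 - 0.8076 = 0.1602

0.1602


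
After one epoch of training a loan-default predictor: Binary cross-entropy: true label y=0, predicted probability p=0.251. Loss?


BCE = -[y·ln(p) + (1-y)·ln(1-p)]
= -0 - 1·ln(1-0.251)
= -ln(0.749) = 0.289

0.289


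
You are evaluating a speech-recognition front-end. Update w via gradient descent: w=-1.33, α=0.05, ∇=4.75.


w_new = w - α·∇
= -1.33 - 0.05·4.75
= -1.33 - 0.2375
= -1.5675

-1.5675


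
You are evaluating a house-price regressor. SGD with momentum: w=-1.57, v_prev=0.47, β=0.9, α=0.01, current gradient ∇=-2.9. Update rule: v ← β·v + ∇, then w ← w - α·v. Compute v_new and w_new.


v_new = 0.9·0.47 - 2.9 = 0.423 - 2.9 = -2.477
w_new = -1.57 - 0.01·-2.477 = -1.57 + 0.02477 = -1.54523

v_new=-2.477, w_new=-1.54523


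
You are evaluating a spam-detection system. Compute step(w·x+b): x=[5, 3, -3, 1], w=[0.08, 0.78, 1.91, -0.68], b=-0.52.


z = (5)·(0.08) + (3)·(0.78) + (-3)·(1.91) + (1)·(-0.68) - 0.52
  = -4.19
step(z) = 0 (z<0)

0


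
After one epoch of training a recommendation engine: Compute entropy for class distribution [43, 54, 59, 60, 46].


Probabilities: [43/262, 54/262, 59/262, 60/262, 46/262] ≈ [0.1641, 0.2061, 0.2252, 0.229, 0.1756]
H = -((43/262)·log₂(43/262) + (54/262)·log₂(54/262) + (59/262)·log₂(59/262) + (60/262)·log₂(60/262) + (46/262)·log₂(46/262))
  = 2.3095 bits

2.3095 bits


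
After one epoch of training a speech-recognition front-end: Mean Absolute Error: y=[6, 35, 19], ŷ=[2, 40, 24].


Absolute errors: |6-2|=4, |35-40|=5, |19-24|=5
Sum = 14
MAE = 14/3 = 14/3

14/3


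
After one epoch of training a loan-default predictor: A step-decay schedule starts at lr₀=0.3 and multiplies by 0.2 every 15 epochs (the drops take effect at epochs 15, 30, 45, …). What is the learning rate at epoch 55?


n_drops = ⌊55/15⌋ = 3
lr = 0.3·0.2^3 = 0.3·0.008 = 0.0024

0.0024


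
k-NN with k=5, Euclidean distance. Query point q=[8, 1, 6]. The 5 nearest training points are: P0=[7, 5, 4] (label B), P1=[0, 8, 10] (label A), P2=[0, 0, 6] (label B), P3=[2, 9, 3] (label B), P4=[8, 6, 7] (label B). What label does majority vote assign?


d(q,P0) = 4.5826  (label B)
d(q,P1) = 11.3578  (label A)
d(q,P2) = 8.0623  (label B)
d(q,P3) = 10.4403  (label B)
d(q,P4) = 5.099  (label B)
Votes: A=1, B=4
Majority → B

B


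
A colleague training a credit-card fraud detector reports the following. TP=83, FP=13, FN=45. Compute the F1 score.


Precision = 83/96 = 0.8646
Recall = 83/128 = 0.6484
F1 = 2·P·R/(P+R) = 2·TP/(2·TP+FP+FN) = 166/(166+13+45) = 166/224 = 0.7411

0.7411


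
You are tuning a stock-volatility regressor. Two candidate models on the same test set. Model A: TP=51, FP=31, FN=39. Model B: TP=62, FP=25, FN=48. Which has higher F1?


Model A: P=51/82=0.622, R=51/90=0.5667, F1=2PR/(P+R)=2TP/(2TP+FP+FN)=102/172=0.593
Model B: P=62/87=0.7126, R=62/110=0.5636, F1=2PR/(P+R)=2TP/(2TP+FP+FN)=124/197=0.6294
0.593 < 0.6294 → Model B

Model B


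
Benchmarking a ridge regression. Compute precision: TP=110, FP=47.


Precision = TP/(TP+FP)
= 110/(110+47)
= 110/157 = 70.06%

70.06%


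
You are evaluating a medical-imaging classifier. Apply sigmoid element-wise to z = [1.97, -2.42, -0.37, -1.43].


σ(1.97) = 1/(1+e^-1.97) = 0.8776
σ(-2.42) = 1/(1+e^2.42) = 0.0817
σ(-0.37) = 1/(1+e^0.37) = 0.4085
σ(-1.43) = 1/(1+e^1.43) = 0.1931
result = [0.8776, 0.0817, 0.4085, 0.1931]

[0.8776, 0.0817, 0.4085, 0.1931]


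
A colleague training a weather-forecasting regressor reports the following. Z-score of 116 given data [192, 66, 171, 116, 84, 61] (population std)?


μ = 115, σ = 50.5701
z = (116 - 115)/50.5701 = 0.0198

0.0198


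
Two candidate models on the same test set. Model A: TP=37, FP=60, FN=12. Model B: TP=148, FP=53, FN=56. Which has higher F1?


Model A: P=37/97=0.3814, R=37/49=0.7551, F1=2PR/(P+R)=2TP/(2TP+FP+FN)=74/146=0.5068
Model B: P=148/201=0.7363, R=148/204=0.7255, F1=2PR/(P+R)=2TP/(2TP+FP+FN)=296/405=0.7309
0.5068 < 0.7309 → Model B

Model B


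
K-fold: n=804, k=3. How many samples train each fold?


Fold size = 804/3 = 268
Training per fold = 804 - 268 = 536

536


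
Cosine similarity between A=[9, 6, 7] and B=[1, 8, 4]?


A·B = 9·1 + 6·8 + 7·4 = 85
‖A‖ = √166 = 12.8841, ‖B‖ = √81 = 9
cos = 85/(√166·√81) = 85/√13446 = 0.733

0.733


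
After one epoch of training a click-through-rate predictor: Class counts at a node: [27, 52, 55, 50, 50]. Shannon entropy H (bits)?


Probabilities: [27/234, 52/234, 55/234, 50/234, 50/234] ≈ [0.1154, 0.2222, 0.235, 0.2137, 0.2137]
H = -((27/234)·log₂(27/234) + (52/234)·log₂(52/234) + (55/234)·log₂(55/234) + (50/234)·log₂(50/234) + (50/234)·log₂(50/234))
  = 2.2842 bits

2.2842 bits


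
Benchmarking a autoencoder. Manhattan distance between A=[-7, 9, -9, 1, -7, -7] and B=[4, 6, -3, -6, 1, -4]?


d = |-7-4| + |9-6| + |-9+ 3| + |1+ 6| + |-7-1| + |-7+ 4|
  = 11 + 3 + 6 + 7 + 8 + 3
  = 38

38


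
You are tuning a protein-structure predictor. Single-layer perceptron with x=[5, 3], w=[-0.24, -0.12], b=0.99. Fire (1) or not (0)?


z = (5)·(-0.24) + (3)·(-0.12) + 0.99
  = -0.57
step(z) = 0 (z<0)

0


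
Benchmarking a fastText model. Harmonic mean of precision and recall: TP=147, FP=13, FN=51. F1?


Precision = 147/160 = 0.9187
Recall = 147/198 = 0.7424
F1 = 2·P·R/(P+R) = 2·TP/(2·TP+FP+FN) = 294/(294+13+51) = 294/358 = 0.8212

0.8212


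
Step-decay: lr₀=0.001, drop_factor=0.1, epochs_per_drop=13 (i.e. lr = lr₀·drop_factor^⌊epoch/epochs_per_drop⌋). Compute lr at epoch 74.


n_drops = ⌊74/13⌋ = 5
lr = 0.001·0.1^5 = 0.001·0.00001 = 0.00000001

0.00000001


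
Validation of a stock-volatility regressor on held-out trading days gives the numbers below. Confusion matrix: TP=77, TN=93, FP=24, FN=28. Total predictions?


Total = TP + TN + FP + FN
= 77 + 93 + 24 + 28
= 222
(Predicted positive: 101, predicted negative: 121)

222


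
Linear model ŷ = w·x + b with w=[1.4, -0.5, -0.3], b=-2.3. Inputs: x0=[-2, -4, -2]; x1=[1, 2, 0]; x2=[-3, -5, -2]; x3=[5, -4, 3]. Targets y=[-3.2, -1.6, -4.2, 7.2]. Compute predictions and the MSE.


ŷ0 = (1.4)·(-2) + (-0.5)·(-4) + (-0.3)·(-2) - 2.3 = -2.5
ŷ1 = (1.4)·(1) + (-0.5)·(2) + (-0.3)·(0) - 2.3 = -1.9
ŷ2 = (1.4)·(-3) + (-0.5)·(-5) + (-0.3)·(-2) - 2.3 = -3.4
ŷ3 = (1.4)·(5) + (-0.5)·(-4) + (-0.3)·(3) - 2.3 = 5.8
errors² = [0.49, 0.09, 0.64, 1.96]
MSE = 3.1800/4 = 0.795

0.795


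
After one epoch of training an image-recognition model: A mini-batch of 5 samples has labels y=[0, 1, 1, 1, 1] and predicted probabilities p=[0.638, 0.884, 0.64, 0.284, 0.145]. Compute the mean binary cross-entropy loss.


L[0] = -ln(1-0.638) = -ln(0.362) = 1.0161
L[1] = -ln(0.884) = 0.1233
L[2] = -ln(0.64) = 0.4463
L[3] = -ln(0.284) = 1.2588
L[4] = -ln(0.145) = 1.931
mean = (1.0161 + 0.1233 + 0.4463 + 1.2588 + 1.931)/5 = 0.9551

0.9551


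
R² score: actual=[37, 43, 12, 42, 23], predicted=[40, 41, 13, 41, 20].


ȳ = 31.4
SS_res = Σ(y-ŷ)² = 24
SS_tot = Σ(y-ȳ)² = 725.2
R² = 1 - SS_res/SS_tot = 1 - 0.0331 = 0.9669

0.9669


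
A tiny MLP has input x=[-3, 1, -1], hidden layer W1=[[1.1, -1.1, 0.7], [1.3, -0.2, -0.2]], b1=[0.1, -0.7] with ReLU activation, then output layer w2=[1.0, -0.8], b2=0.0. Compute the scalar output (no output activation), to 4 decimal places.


z1[0] = (1.1)·(-3) + (-1.1)·(1) + (0.7)·(-1) + 0.1 = -5.0
z1[1] = (1.3)·(-3) + (-0.2)·(1) + (-0.2)·(-1) - 0.7 = -4.6
h = ReLU(z1) = [0.0, 0.0]
output = (1.0)·(0.0) + (-0.8)·(0.0) + 0.0 = 0.0

0.0


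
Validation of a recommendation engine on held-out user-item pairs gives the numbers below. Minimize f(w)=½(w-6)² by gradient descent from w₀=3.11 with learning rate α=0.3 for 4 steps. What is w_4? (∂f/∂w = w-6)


step 1: grad = 3.11-6 = -2.89; w = 3.11 - 0.3·(-2.89) = 3.977
step 2: grad = 3.977-6 = -2.023; w = 3.977 - 0.3·(-2.023) = 4.5839
step 3: grad = 4.5839-6 = -1.4161; w = 4.5839 - 0.3·(-1.4161) = 5.00873
step 4: grad = 5.00873-6 = -0.99127; w = 5.00873 - 0.3·(-0.99127) = 5.306111

5.306111


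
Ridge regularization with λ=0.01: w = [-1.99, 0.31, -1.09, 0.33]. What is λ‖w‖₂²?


‖w‖₂² = (-1.99)² + (0.31)² + (-1.09)² + (0.33)²
     = 3.9601 + 0.0961 + 1.1881 + 0.1089
     = 5.3532
λ·‖w‖₂² = 0.01·5.3532 = 0.053532

0.053532


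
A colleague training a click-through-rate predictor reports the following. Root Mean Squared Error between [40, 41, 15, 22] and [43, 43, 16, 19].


MSE = 23/4 = 5.75
RMSE = √(23/4) = 2.3979

2.3979


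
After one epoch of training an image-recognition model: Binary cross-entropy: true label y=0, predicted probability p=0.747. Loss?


BCE = -[y·ln(p) + (1-y)·ln(1-p)]
= -0 - 1·ln(1-0.747)
= -ln(0.253) = 1.3744

1.3744


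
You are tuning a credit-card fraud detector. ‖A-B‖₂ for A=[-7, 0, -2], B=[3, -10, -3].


d = √((-7-3)² + (0+ 10)² + (-2+ 3)²)
  = √(100 + 100 + 1)
  = √201 = 14.1774

14.1774


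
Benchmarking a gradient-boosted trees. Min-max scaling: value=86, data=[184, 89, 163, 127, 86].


min=86, max=184
(86-86)/(184-86) = 0/98 = 0.0

0.0


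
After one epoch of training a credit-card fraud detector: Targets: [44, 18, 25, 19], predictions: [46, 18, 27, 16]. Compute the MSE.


Squared errors: (44-46)²=4, (18-18)²=0, (25-27)²=4, (19-16)²=9
Sum = 17
MSE = 17/4 = 17/4

17/4


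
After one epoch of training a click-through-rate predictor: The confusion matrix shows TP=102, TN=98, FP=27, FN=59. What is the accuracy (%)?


Accuracy = (TP+TN)/(TP+TN+FP+FN)
= (102+98)/(286)
= 200/286 = 69.93%

69.93%


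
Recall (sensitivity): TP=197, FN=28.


Recall = TP/(TP+FN)
= 197/(197+28)
= 197/225 = 87.56%

87.56%


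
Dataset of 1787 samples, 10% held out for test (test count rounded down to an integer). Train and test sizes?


Test = ⌊1787·10/100⌋ = 178
Train = 1787 - 178 = 1609

Train: 1609, Test: 178


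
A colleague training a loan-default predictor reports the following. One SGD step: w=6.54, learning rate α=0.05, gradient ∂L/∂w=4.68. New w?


w_new = w - α·∇
= 6.54 - 0.05·4.68
= 6.54 - 0.234
= 6.306

6.306


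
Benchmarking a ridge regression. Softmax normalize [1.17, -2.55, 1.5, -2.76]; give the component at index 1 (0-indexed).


Exponentials: e^1.17=3.222, e^-2.55=0.0781, e^1.5=4.4817, e^-2.76=0.0633
Sum = 7.8451
Softmax = [0.4107, 0.01, 0.5713, 0.0081]
p[1] = 0.0781/7.8451 = 0.01

0.01


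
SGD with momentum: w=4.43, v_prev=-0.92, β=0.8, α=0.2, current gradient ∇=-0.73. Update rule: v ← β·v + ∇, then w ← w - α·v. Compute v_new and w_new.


v_new = 0.8·-0.92 - 0.73 = -0.736 - 0.73 = -1.466
w_new = 4.43 - 0.2·-1.466 = 4.43 + 0.2932 = 4.7232

v_new=-1.466, w_new=4.7232


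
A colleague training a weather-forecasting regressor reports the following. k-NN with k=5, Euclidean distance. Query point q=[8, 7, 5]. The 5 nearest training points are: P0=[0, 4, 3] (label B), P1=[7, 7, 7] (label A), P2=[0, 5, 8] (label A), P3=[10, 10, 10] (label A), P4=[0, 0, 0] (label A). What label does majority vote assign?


d(q,P0) = 8.775  (label B)
d(q,P1) = 2.2361  (label A)
d(q,P2) = 8.775  (label A)
d(q,P3) = 6.1644  (label A)
d(q,P4) = 11.7473  (label A)
Votes: A=4, B=1
Majority → A

A


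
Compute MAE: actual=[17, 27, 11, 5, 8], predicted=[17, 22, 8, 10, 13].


Absolute errors: |17-17|=0, |27-22|=5, |11-8|=3, |5-10|=5, |8-13|=5
Sum = 18
MAE = 18/5 = 18/5

18/5


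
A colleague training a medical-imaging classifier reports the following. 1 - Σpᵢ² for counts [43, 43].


Probabilities: [43/86, 43/86] ≈ [0.5, 0.5]
Σpᵢ² = (1849 + 1849)/86² = 3698/7396
Gini = 1 - Σpᵢ² = 1 - 3698/7396 = 0.5

0.5


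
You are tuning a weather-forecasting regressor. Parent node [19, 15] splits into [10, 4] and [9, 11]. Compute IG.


Parent = [19, 15], H_parent = 0.99
H_left = 0.8631 (n=14), H_right = 0.9928 (n=20)
H_children = (14/34)·0.8631 + (20/34)·0.9928 = 0.9394
IG = 0.99 - 0.9394 = 0.0506

0.0506


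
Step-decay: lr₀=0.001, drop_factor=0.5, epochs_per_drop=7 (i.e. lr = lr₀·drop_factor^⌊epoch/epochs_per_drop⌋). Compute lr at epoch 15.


n_drops = ⌊15/7⌋ = 2
lr = 0.001·0.5^2 = 0.001·0.25 = 0.00025

0.00025


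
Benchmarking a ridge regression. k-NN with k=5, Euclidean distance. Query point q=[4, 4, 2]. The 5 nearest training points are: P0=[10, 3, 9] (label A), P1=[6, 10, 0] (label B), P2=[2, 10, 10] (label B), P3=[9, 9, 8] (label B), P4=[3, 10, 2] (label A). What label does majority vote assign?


d(q,P0) = 9.2736  (label A)
d(q,P1) = 6.6332  (label B)
d(q,P2) = 10.198  (label B)
d(q,P3) = 9.2736  (label B)
d(q,P4) = 6.0828  (label A)
Votes: A=2, B=3
Majority → B

B


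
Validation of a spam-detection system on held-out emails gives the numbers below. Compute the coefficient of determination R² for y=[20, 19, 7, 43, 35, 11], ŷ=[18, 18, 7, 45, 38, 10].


ȳ = 22.5
SS_res = Σ(y-ŷ)² = 19
SS_tot = Σ(y-ȳ)² = 967.5
R² = 1 - SS_res/SS_tot = 1 - 0.0196 = 0.9804

0.9804


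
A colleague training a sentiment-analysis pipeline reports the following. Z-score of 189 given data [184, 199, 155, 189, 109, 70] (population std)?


μ = 151, σ = 46.8651
z = (189 - 151)/46.8651 = 0.8108

0.8108


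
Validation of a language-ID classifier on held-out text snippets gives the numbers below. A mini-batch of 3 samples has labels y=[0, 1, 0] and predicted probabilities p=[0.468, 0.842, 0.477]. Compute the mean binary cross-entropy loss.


L[0] = -ln(1-0.468) = -ln(0.532) = 0.6311
L[1] = -ln(0.842) = 0.172
L[2] = -ln(1-0.477) = -ln(0.523) = 0.6482
mean = (0.6311 + 0.172 + 0.6482)/3 = 0.4838

0.4838


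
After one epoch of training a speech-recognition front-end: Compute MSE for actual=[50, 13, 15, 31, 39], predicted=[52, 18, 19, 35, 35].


Squared errors: (50-52)²=4, (13-18)²=25, (15-19)²=16, (31-35)²=16, (39-35)²=16
Sum = 77
MSE = 77/5 = 77/5

77/5


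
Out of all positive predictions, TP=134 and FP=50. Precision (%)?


Precision = TP/(TP+FP)
= 134/(134+50)
= 134/184 = 72.83%

72.83%


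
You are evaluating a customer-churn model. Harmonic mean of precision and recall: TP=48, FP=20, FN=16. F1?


Precision = 48/68 = 0.7059
Recall = 48/64 = 0.75
F1 = 2·P·R/(P+R) = 2·TP/(2·TP+FP+FN) = 96/(96+20+16) = 96/132 = 0.7273

0.7273


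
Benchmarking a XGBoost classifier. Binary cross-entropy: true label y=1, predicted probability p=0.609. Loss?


BCE = -[y·ln(p) + (1-y)·ln(1-p)]
= -1·ln(0.609) - 0
= -ln(0.609) = 0.4959

0.4959


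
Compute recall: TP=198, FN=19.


Recall = TP/(TP+FN)
= 198/(198+19)
= 198/217 = 91.24%

91.24%


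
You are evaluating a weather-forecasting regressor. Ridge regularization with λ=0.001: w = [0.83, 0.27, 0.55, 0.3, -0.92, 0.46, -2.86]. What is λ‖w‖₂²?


‖w‖₂² = (0.83)² + (0.27)² + (0.55)² + (0.3)² + (-0.92)² + (0.46)² + (-2.86)²
     = 0.6889 + 0.0729 + 0.3025 + 0.09 + 0.8464 + 0.2116 + 8.1796
     = 10.3919
λ·‖w‖₂² = 0.001·10.3919 = 0.010392

0.010392


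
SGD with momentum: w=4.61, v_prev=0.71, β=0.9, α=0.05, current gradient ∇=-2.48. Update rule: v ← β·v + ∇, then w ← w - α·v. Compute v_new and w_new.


v_new = 0.9·0.71 - 2.48 = 0.639 - 2.48 = -1.841
w_new = 4.61 - 0.05·-1.841 = 4.61 + 0.09205 = 4.70205

v_new=-1.841, w_new=4.70205


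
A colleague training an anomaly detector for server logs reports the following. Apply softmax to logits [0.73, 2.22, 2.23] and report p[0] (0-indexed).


Exponentials: e^0.73=2.0751, e^2.22=9.2073, e^2.23=9.2999
Sum = 20.5823
Softmax = [0.1008, 0.4473, 0.4518]
p[0] = 2.0751/20.5823 = 0.1008

0.1008


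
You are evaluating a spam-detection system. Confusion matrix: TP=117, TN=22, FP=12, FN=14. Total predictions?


Total = TP + TN + FP + FN
= 117 + 22 + 12 + 14
= 165
(Predicted positive: 129, predicted negative: 36)

165


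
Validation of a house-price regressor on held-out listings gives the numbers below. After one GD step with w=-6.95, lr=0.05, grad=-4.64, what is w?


w_new = w - α·∇
= -6.95 - 0.05·-4.64
= -6.95 + 0.232
= -6.718

-6.718


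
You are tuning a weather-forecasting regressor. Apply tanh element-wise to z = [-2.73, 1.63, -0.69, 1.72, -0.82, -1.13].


tanh(-2.73) = -0.9915
tanh(1.63) = 0.9261
tanh(-0.69) = -0.598
tanh(1.72) = 0.9379
tanh(-0.82) = -0.6751
tanh(-1.13) = -0.811
result = [-0.9915, 0.9261, -0.598, 0.9379, -0.6751, -0.811]

[-0.9915, 0.9261, -0.598, 0.9379, -0.6751, -0.811]


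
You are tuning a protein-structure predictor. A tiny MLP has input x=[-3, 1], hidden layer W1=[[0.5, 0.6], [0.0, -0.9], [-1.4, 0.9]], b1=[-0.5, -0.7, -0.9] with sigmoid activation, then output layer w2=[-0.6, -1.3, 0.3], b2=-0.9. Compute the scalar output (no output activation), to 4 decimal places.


z1[0] = (0.5)·(-3) + (0.6)·(1) - 0.5 = -1.4
z1[1] = (0.0)·(-3) + (-0.9)·(1) - 0.7 = -1.6
z1[2] = (-1.4)·(-3) + (0.9)·(1) - 0.9 = 4.2
h = sigmoid(z1) = [0.1978, 0.168, 0.9852]
output = (-0.6)·(0.1978) + (-1.3)·(0.168) + (0.3)·(0.9852) - 0.9 = -0.9415

-0.9415


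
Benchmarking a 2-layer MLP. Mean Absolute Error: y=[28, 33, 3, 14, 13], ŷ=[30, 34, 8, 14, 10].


Absolute errors: |28-30|=2, |33-34|=1, |3-8|=5, |14-14|=0, |13-10|=3
Sum = 11
MAE = 11/5 = 11/5

11/5


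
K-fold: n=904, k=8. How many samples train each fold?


Fold size = 904/8 = 113
Training per fold = 904 - 113 = 791

791


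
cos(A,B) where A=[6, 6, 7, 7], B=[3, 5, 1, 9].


A·B = 6·3 + 6·5 + 7·1 + 7·9 = 118
‖A‖ = √170 = 13.0384, ‖B‖ = √116 = 10.7703
cos = 118/(√170·√116) = 118/√19720 = 0.8403

0.8403


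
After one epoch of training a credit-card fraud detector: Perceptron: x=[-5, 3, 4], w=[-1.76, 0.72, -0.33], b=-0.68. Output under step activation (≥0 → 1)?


z = (-5)·(-1.76) + (3)·(0.72) + (4)·(-0.33) - 0.68
  = 8.96
step(z) = 1 (z≥0)

1


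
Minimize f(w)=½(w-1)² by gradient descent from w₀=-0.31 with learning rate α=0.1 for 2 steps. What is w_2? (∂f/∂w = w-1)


step 1: grad = -0.31-1 = -1.31; w = -0.31 - 0.1·(-1.31) = -0.179
step 2: grad = -0.179-1 = -1.179; w = -0.179 - 0.1·(-1.179) = -0.0611

-0.0611


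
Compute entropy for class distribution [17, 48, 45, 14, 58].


Probabilities: [17/182, 48/182, 45/182, 14/182, 58/182] ≈ [0.0934, 0.2637, 0.2473, 0.0769, 0.3187]
H = -((17/182)·log₂(17/182) + (48/182)·log₂(48/182) + (45/182)·log₂(45/182) + (14/182)·log₂(14/182) + (58/182)·log₂(58/182))
  = 2.1355 bits

2.1355 bits


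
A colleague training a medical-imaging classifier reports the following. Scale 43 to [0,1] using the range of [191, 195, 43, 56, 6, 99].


min=6, max=195
(43-6)/(195-6) = 37/189 = 0.1958

0.1958


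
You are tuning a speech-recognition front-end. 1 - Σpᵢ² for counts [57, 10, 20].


Probabilities: [57/87, 10/87, 20/87] ≈ [0.6552, 0.1149, 0.2299]
Σpᵢ² = (3249 + 100 + 400)/87² = 3749/7569
Gini = 1 - Σpᵢ² = 1 - 3749/7569 = 0.5047

0.5047


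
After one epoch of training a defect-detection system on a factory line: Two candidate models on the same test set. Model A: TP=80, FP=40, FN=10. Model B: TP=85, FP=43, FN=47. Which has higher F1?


Model A: P=80/120=0.6667, R=80/90=0.8889, F1=2PR/(P+R)=2TP/(2TP+FP+FN)=160/210=0.7619
Model B: P=85/128=0.6641, R=85/132=0.6439, F1=2PR/(P+R)=2TP/(2TP+FP+FN)=170/260=0.6538
0.7619 > 0.6538 → Model A

Model A


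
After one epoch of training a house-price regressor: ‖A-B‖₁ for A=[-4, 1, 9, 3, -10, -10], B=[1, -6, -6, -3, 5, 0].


d = |-4-1| + |1+ 6| + |9+ 6| + |3+ 3| + |-10-5| + |-10-0|
  = 5 + 7 + 15 + 6 + 15 + 10
  = 58

58


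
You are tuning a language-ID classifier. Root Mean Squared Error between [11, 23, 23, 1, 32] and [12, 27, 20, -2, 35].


MSE = 44/5 = 8.8
RMSE = √(44/5) = 2.9665

2.9665


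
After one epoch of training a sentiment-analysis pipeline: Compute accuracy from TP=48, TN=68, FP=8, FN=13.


Accuracy = (TP+TN)/(TP+TN+FP+FN)
= (48+68)/(137)
= 116/137 = 84.67%

84.67%


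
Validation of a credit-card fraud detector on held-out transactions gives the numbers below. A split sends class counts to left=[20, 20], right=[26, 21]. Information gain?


Parent = [46, 41], H_parent = 0.9976
H_left = 1 (n=40), H_right = 0.9918 (n=47)
H_children = (40/87)·1 + (47/87)·0.9918 = 0.9956
IG = 0.9976 - 0.9956 = 0.002

0.002


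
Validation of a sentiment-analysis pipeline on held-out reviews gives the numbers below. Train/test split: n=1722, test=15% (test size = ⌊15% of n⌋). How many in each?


Test = ⌊1722·15/100⌋ = 258
Train = 1722 - 258 = 1464

Train: 1464, Test: 258


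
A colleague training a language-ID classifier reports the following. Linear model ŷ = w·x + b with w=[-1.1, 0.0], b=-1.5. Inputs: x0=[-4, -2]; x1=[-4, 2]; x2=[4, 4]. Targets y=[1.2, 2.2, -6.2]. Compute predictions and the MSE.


ŷ0 = (-1.1)·(-4) + (0.0)·(-2) - 1.5 = 2.9
ŷ1 = (-1.1)·(-4) + (0.0)·(2) - 1.5 = 2.9
ŷ2 = (-1.1)·(4) + (0.0)·(4) - 1.5 = -5.9
errors² = [2.89, 0.49, 0.09]
MSE = 3.4700/3 = 1.1567

1.1567


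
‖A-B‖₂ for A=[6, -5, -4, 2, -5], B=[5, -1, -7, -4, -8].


d = √((6-5)² + (-5+ 1)² + (-4+ 7)² + (2+ 4)² + (-5+ 8)²)
  = √(1 + 16 + 9 + 36 + 9)
  = √71 = 8.4261

8.4261


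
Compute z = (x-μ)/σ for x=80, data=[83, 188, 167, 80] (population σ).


μ = 129.5, σ = 48.5824
z = (80 - 129.5)/48.5824 = -1.0189

-1.0189


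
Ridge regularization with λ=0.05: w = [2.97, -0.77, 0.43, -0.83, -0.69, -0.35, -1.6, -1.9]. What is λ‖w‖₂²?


‖w‖₂² = (2.97)² + (-0.77)² + (0.43)² + (-0.83)² + (-0.69)² + (-0.35)² + (-1.6)² + (-1.9)²
     = 8.8209 + 0.5929 + 0.1849 + 0.6889 + 0.4761 + 0.1225 + 2.56 + 3.61
     = 17.0562
λ·‖w‖₂² = 0.05·17.0562 = 0.85281

0.85281


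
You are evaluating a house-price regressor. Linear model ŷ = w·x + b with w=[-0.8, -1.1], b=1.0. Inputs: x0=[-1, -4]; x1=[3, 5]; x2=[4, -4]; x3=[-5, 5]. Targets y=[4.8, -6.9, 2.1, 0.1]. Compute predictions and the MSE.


ŷ0 = (-0.8)·(-1) + (-1.1)·(-4) + 1.0 = 6.2
ŷ1 = (-0.8)·(3) + (-1.1)·(5) + 1.0 = -6.9
ŷ2 = (-0.8)·(4) + (-1.1)·(-4) + 1.0 = 2.2
ŷ3 = (-0.8)·(-5) + (-1.1)·(5) + 1.0 = -0.5
errors² = [1.96, 0.0, 0.01, 0.36]
MSE = 2.3300/4 = 0.5825

0.5825


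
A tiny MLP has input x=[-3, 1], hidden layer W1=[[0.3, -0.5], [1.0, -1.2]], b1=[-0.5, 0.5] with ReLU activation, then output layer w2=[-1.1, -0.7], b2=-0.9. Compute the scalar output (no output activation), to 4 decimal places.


z1[0] = (0.3)·(-3) + (-0.5)·(1) - 0.5 = -1.9
z1[1] = (1.0)·(-3) + (-1.2)·(1) + 0.5 = -3.7
h = ReLU(z1) = [0.0, 0.0]
output = (-1.1)·(0.0) + (-0.7)·(0.0) - 0.9 = -0.9

-0.9


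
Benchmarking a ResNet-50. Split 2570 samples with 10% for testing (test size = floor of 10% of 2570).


Test = ⌊2570·10/100⌋ = 257
Train = 2570 - 257 = 2313

Train: 2313, Test: 257


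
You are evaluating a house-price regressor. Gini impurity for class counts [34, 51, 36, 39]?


Probabilities: [34/160, 51/160, 36/160, 39/160] ≈ [0.2125, 0.3187, 0.225, 0.2437]
Σpᵢ² = (1156 + 2601 + 1296 + 1521)/160² = 6574/25600
Gini = 1 - Σpᵢ² = 1 - 6574/25600 = 0.7432

0.7432


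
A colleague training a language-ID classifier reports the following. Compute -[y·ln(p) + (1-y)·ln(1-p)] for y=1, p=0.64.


BCE = -[y·ln(p) + (1-y)·ln(1-p)]
= -1·ln(0.64) - 0
= -ln(0.64) = 0.4463

0.4463


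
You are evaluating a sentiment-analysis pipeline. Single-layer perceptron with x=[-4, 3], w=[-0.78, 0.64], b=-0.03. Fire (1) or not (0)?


z = (-4)·(-0.78) + (3)·(0.64) - 0.03
  = 5.01
step(z) = 1 (z≥0)

1


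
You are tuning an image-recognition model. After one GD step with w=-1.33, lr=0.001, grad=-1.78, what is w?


w_new = w - α·∇
= -1.33 - 0.001·-1.78
= -1.33 + 0.00178
= -1.32822

-1.32822


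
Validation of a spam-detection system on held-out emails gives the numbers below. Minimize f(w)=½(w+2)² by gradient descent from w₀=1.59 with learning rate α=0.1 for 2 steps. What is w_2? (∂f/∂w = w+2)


step 1: grad = 1.59+2 = 3.59; w = 1.59 - 0.1·(3.59) = 1.231
step 2: grad = 1.231+2 = 3.231; w = 1.231 - 0.1·(3.231) = 0.9079

0.9079


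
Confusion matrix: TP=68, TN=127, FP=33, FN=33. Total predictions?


Total = TP + TN + FP + FN
= 68 + 127 + 33 + 33
= 261
(Predicted positive: 101, predicted negative: 160)

261
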